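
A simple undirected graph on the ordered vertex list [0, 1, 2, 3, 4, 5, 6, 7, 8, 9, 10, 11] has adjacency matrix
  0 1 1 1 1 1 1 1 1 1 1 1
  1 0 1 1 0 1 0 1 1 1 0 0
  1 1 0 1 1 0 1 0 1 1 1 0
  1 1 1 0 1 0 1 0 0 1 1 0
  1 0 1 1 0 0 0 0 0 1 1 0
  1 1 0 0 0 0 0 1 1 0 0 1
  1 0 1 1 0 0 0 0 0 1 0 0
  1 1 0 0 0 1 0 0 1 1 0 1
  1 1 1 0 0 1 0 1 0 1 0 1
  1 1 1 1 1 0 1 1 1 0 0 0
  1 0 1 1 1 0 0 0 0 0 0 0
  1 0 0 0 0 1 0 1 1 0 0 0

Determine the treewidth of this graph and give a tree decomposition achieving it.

Treewidth 4.
One such decomposition:
Bags: B1 = {0, 1, 2, 3, 9}  B2 = {0, 1, 2, 8, 9}  B3 = {0, 2, 3, 4, 9}  B4 = {0, 1, 7, 8, 9}  B5 = {0, 1, 5, 7, 8}  B6 = {0, 2, 3, 6, 9}  B7 = {0, 5, 7, 8, 11}  B8 = {0, 2, 3, 4, 10}
Tree: B1–B2, B1–B3, B2–B4, B4–B5, B3–B6, B5–B7, B3–B8

The largest bag has 5 vertices, giving width 4; this decomposition certifies tw(G) ≤ 4. On the other hand G contains the 5-clique {0, 1, 2, 8, 9}. A clique must lie in a single bag of any decomposition, so no decomposition can have width below 4. Combining the bounds, tw(G) = 4.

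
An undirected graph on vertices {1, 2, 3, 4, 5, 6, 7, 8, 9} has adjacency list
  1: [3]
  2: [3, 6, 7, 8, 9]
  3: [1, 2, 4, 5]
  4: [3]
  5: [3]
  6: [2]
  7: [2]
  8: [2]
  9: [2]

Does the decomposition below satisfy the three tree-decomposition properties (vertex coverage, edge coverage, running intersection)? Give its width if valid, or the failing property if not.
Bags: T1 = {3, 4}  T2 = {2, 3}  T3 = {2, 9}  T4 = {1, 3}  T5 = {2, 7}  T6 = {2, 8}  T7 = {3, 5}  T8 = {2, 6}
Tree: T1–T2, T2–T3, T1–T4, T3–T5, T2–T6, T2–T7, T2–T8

Every vertex of G appears in some bag (union = {1, 2, 3, 4, 5, 6, 7, 8, 9}); every edge is covered by a bag; and for each vertex v the set of bags containing v is connected in the bag tree. The decomposition is therefore valid. The largest bag has 2 vertices, so the width is 1.

Yes; width 1.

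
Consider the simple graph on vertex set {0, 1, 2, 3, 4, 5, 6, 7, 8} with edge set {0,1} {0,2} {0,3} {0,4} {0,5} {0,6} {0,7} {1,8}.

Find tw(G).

A width-1 tree decomposition is:
Bags: B1 = {0, 6}  B2 = {0, 1}  B3 = {0, 4}  B4 = {0, 5}  B5 = {0, 7}  B6 = {1, 8}  B7 = {0, 2}  B8 = {0, 3}
Tree: B1–B2, B1–B3, B1–B4, B2–B5, B2–B6, B5–B7, B2–B8
Each bag holds 2 vertices, so the decomposition has width 1, which upper-bounds the treewidth. G has an edge, so its treewidth is at least 1. The upper and lower bounds meet at 1, so that is the treewidth.

1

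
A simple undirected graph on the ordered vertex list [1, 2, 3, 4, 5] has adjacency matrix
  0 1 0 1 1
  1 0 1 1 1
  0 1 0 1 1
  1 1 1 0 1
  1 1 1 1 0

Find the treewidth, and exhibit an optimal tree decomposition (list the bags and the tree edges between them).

Treewidth 3.
One such decomposition:
Bags: B1 = {2, 3, 4, 5}  B2 = {1, 2, 4, 5}
Tree: B1–B2

Each bag holds 4 vertices, so the decomposition has width 3, which upper-bounds the treewidth. Conversely, {1, 2, 4, 5} is a clique of size 4, and the vertices of any clique must share a bag in every tree decomposition; so some bag has ≥ 4 vertices and tw(G) ≥ 3. Combining the bounds, tw(G) = 3.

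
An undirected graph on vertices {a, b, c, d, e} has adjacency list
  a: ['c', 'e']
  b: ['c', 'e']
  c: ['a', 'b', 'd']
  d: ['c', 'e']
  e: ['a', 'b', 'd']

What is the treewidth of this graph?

2

A width-2 tree decomposition is:
Bags: B1 = {b, c, e}  B2 = {c, d, e}  B3 = {a, c, e}
Tree: B1–B2, B2–B3
Every bag has size at most 3, so the width is 3 − 1 = 2 and tw(G) ≤ 2. For the lower bound, G contains the cycle e–b–c–d–e, so G is not a forest; only forests have treewidth ≤ 1, hence tw(G) ≥ 2. Hence tw(G) = 2 exactly.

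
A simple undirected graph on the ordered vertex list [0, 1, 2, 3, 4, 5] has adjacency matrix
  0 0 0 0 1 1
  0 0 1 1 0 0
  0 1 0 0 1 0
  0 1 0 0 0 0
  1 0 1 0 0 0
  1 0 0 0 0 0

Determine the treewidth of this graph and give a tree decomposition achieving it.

Treewidth 1.
One such decomposition:
Bags: B1 = {0, 5}  B2 = {0, 4}  B3 = {2, 4}  B4 = {1, 2}  B5 = {1, 3}
Tree: B1–B2, B2–B3, B3–B4, B4–B5

Every bag has size at most 2, so the width is 2 − 1 = 1 and tw(G) ≤ 1. G has an edge, so its treewidth is at least 1. Hence tw(G) = 1 exactly.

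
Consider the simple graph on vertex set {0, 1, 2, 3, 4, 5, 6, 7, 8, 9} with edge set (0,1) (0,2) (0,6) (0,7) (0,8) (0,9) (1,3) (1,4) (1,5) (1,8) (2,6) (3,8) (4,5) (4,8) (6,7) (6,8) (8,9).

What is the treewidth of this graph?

2

A width-2 tree decomposition is:
Bags: B1 = {1, 4, 5}  B2 = {1, 4, 8}  B3 = {0, 1, 8}  B4 = {0, 8, 9}  B5 = {0, 6, 8}  B6 = {0, 6, 7}  B7 = {0, 2, 6}  B8 = {1, 3, 8}
Tree: B1–B2, B2–B3, B3–B4, B3–B5, B5–B6, B6–B7, B3–B8
Each bag holds 3 vertices, so the decomposition has width 2, which upper-bounds the treewidth. On the other hand G contains the 3-clique {0, 1, 8}. A clique must lie in a single bag of any decomposition, so no decomposition can have width below 2. Hence tw(G) = 2 exactly.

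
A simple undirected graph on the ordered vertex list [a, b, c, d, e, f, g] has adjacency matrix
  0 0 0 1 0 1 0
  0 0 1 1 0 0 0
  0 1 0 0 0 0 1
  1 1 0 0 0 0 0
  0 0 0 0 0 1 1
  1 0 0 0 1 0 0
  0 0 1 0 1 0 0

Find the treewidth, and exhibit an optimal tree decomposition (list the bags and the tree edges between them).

Each bag holds 3 vertices, so the decomposition has width 2, which upper-bounds the treewidth. For the lower bound, G contains the cycle a–f–e–g–c–b–d–a, so G is not a forest; only forests have treewidth ≤ 1, hence tw(G) ≥ 2. Therefore the treewidth is 2.

Treewidth 2.
Bags: B1 = {a, e, f}  B2 = {a, e, g}  B3 = {a, c, g}  B4 = {a, b, c}  B5 = {a, b, d}
Tree: B1–B2, B2–B3, B3–B4, B4–B5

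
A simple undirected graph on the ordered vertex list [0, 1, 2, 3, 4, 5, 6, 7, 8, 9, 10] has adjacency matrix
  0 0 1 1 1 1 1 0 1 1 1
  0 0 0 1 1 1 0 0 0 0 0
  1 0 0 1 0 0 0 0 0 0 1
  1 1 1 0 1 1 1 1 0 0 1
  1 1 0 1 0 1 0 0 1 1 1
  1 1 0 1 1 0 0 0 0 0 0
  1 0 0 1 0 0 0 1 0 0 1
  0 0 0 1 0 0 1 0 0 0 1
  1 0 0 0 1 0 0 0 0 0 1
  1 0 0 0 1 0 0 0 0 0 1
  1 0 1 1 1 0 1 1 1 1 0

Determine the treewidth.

A width-3 tree decomposition is:
Bags: B1 = {0, 3, 4, 5}  B2 = {0, 3, 4, 10}  B3 = {0, 4, 8, 10}  B4 = {0, 4, 9, 10}  B5 = {0, 3, 6, 10}  B6 = {1, 3, 4, 5}  B7 = {0, 2, 3, 10}  B8 = {3, 6, 7, 10}
Tree: B1–B2, B2–B3, B3–B4, B2–B5, B1–B6, B5–B7, B5–B8
The largest bag has 4 vertices, giving width 3; this decomposition certifies tw(G) ≤ 3. For the lower bound, the 4 vertices {0, 4, 8, 10} are pairwise adjacent, and any tree decomposition puts a clique entirely inside one bag — forcing width ≥ 3. The upper and lower bounds meet at 3, so that is the treewidth.

3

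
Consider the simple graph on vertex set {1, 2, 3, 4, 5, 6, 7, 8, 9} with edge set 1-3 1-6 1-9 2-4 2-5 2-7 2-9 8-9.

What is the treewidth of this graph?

1

A width-1 tree decomposition is:
Bags: B1 = {1, 9}  B2 = {2, 9}  B3 = {1, 6}  B4 = {2, 7}  B5 = {1, 3}  B6 = {2, 4}  B7 = {2, 5}  B8 = {8, 9}
Tree: B1–B2, B1–B3, B2–B4, B3–B5, B2–B6, B6–B7, B2–B8
The largest bag has 2 vertices, giving width 1; this decomposition certifies tw(G) ≤ 1. Since G has at least one edge (e.g. 1–9), it is not an edgeless graph, so tw(G) ≥ 1. Hence tw(G) = 1 exactly.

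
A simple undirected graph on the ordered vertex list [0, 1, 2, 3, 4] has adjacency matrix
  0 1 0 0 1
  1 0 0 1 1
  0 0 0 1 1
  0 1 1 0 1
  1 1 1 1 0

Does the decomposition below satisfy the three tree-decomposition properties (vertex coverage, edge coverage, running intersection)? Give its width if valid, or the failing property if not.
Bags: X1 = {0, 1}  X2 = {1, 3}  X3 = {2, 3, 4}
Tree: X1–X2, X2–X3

A tree decomposition must satisfy three properties: every vertex lies in some bag; for every edge, both endpoints lie together in some bag; and for every vertex, the bags containing it form a connected subtree. Here edge (4,1) lies in no bag, so the decomposition is invalid.

No — edge (4,1) lies in no bag.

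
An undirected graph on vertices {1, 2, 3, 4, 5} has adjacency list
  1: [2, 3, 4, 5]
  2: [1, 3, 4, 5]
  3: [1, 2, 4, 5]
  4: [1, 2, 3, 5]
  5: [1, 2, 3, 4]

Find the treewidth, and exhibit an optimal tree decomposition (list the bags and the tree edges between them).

With just one bag of size 5, the width is 5 − 1 = 4, so tw(G) ≤ 4. On the other hand G contains the 5-clique {1, 2, 3, 4, 5}. A clique must lie in a single bag of any decomposition, so no decomposition can have width below 4. Therefore the treewidth is 4.

Treewidth 4.
One such decomposition:
Bags: B1 = {1, 2, 3, 4, 5}
Tree: (single bag)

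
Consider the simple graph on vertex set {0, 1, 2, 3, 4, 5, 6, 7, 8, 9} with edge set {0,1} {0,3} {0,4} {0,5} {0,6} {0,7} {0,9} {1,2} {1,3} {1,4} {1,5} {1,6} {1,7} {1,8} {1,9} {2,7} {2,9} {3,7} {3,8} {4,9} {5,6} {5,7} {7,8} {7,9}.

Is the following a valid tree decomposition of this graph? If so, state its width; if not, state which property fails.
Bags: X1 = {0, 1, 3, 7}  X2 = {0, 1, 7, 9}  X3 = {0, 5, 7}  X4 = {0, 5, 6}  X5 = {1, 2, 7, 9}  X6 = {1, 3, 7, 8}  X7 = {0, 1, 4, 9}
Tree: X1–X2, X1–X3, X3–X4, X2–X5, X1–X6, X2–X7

No — edge (1,5) lies in no bag.

A tree decomposition must satisfy three properties: every vertex lies in some bag; for every edge, both endpoints lie together in some bag; and for every vertex, the bags containing it form a connected subtree. Here edge (1,5) lies in no bag, so the decomposition is invalid.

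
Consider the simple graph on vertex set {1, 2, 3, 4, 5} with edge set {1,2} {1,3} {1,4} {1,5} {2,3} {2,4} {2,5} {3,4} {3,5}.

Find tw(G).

3

A width-3 tree decomposition is:
Bags: B1 = {1, 2, 3, 5}  B2 = {1, 2, 3, 4}
Tree: B1–B2
Each bag holds 4 vertices, so the decomposition has width 3, which upper-bounds the treewidth. Conversely, {1, 2, 3, 4} is a clique of size 4, and the vertices of any clique must share a bag in every tree decomposition; so some bag has ≥ 4 vertices and tw(G) ≥ 3. Hence tw(G) = 3 exactly.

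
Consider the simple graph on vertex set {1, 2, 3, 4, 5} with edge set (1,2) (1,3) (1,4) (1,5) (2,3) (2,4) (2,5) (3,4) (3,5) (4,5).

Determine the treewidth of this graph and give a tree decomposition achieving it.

With just one bag of size 5, the width is 5 − 1 = 4, so tw(G) ≤ 4. On the other hand G contains the 5-clique {1, 2, 3, 4, 5}. A clique must lie in a single bag of any decomposition, so no decomposition can have width below 4. Therefore the treewidth is 4.

Treewidth 4.
One optimal decomposition is:
Bags: B1 = {1, 2, 3, 4, 5}
Tree: (single bag)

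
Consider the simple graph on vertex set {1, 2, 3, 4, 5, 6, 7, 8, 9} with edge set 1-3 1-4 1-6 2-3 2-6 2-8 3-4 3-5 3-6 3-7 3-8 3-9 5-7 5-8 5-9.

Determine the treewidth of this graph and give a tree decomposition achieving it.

Treewidth 2.
One optimal decomposition is:
Bags: B1 = {2, 3, 8}  B2 = {2, 3, 6}  B3 = {3, 5, 8}  B4 = {3, 5, 7}  B5 = {1, 3, 6}  B6 = {3, 5, 9}  B7 = {1, 3, 4}
Tree: B1–B2, B1–B3, B3–B4, B2–B5, B4–B6, B5–B7

Each bag holds 3 vertices, so the decomposition has width 2, which upper-bounds the treewidth. Conversely, {1, 3, 4} is a clique of size 3, and the vertices of any clique must share a bag in every tree decomposition; so some bag has ≥ 3 vertices and tw(G) ≥ 2. The upper and lower bounds meet at 2, so that is the treewidth.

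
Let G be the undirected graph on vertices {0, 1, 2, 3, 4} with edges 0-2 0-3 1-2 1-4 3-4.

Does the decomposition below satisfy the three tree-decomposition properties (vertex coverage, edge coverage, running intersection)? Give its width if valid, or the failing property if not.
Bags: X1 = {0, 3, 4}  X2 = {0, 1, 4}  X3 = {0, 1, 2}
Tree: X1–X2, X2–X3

Vertex coverage: the bags together contain {0, 1, 2, 3, 4}, the full vertex set. Edge coverage: each edge of G has both endpoints in at least one bag. Running intersection: for every vertex, the bags containing it form a connected subtree. All three properties hold, so this is a valid tree decomposition of width max|bag| − 1 = 2, and hence tw(G) ≤ 2.

Yes; width 2.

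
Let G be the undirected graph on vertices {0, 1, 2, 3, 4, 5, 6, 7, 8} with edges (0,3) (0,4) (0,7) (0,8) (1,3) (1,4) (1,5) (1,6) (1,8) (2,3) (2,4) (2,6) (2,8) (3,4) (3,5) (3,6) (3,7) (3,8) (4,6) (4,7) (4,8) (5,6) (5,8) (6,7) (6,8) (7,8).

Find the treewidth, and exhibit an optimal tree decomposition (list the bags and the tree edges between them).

Every bag has size at most 5, so the width is 5 − 1 = 4 and tw(G) ≤ 4. On the other hand G contains the 5-clique {0, 3, 4, 7, 8}. A clique must lie in a single bag of any decomposition, so no decomposition can have width below 4. Hence tw(G) = 4 exactly.

Treewidth 4.
One optimal decomposition is:
Bags: B1 = {1, 3, 5, 6, 8}  B2 = {1, 3, 4, 6, 8}  B3 = {3, 4, 6, 7, 8}  B4 = {0, 3, 4, 7, 8}  B5 = {2, 3, 4, 6, 8}
Tree: B1–B2, B2–B3, B3–B4, B2–B5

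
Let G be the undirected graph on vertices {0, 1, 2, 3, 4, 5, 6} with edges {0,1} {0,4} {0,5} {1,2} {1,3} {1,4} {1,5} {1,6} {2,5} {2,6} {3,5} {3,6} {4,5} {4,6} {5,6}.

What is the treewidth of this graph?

A width-3 tree decomposition is:
Bags: B1 = {1, 2, 5, 6}  B2 = {1, 4, 5, 6}  B3 = {1, 3, 5, 6}  B4 = {0, 1, 4, 5}
Tree: B1–B2, B1–B3, B2–B4
Every bag has size at most 4, so the width is 4 − 1 = 3 and tw(G) ≤ 3. For the lower bound, the 4 vertices {0, 1, 4, 5} are pairwise adjacent, and any tree decomposition puts a clique entirely inside one bag — forcing width ≥ 3. The upper and lower bounds meet at 3, so that is the treewidth.

3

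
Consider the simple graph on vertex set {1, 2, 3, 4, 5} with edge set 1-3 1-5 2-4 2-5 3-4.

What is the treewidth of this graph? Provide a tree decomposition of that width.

The largest bag has 3 vertices, giving width 2; this decomposition certifies tw(G) ≤ 2. For the lower bound, G contains the cycle 5–1–3–4–2–5, so G is not a forest; only forests have treewidth ≤ 1, hence tw(G) ≥ 2. The upper and lower bounds meet at 2, so that is the treewidth.

Treewidth 2.
One optimal decomposition is:
Bags: B1 = {1, 3, 5}  B2 = {3, 4, 5}  B3 = {2, 4, 5}
Tree: B1–B2, B2–B3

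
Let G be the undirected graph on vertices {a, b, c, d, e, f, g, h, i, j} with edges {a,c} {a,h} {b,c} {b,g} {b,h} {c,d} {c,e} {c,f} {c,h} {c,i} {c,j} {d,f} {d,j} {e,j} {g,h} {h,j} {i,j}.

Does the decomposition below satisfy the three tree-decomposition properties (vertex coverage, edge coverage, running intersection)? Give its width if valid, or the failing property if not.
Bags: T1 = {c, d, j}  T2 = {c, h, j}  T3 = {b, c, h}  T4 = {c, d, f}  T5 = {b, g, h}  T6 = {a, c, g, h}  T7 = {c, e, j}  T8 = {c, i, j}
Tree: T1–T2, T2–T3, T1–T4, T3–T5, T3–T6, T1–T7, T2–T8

A tree decomposition must satisfy three properties: every vertex lies in some bag; for every edge, both endpoints lie together in some bag; and for every vertex, the bags containing it form a connected subtree. Here bags containing vertex g are not connected in the tree, so the decomposition is invalid.

No — bags containing vertex g are not connected in the tree.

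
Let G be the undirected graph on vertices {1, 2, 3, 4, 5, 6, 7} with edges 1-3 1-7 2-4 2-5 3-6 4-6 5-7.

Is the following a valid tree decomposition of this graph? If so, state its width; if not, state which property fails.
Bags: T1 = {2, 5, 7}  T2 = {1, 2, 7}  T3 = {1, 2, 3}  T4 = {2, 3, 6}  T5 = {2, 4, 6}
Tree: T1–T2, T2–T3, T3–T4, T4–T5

Yes; width 2.

Checking the three conditions: (i) the bags cover all of {1, 2, 3, 4, 5, 6, 7}; (ii) for each edge, some bag contains both endpoints; (iii) the bags containing any fixed vertex form a subtree. All hold, so the decomposition is valid with width 3 − 1 = 2.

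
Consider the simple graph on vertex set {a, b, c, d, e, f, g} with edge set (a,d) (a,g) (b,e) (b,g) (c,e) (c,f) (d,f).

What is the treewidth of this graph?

2

A width-2 tree decomposition is:
Bags: B1 = {c, e, f}  B2 = {d, e, f}  B3 = {a, d, e}  B4 = {a, e, g}  B5 = {b, e, g}
Tree: B1–B2, B2–B3, B3–B4, B4–B5
The largest bag has 3 vertices, giving width 2; this decomposition certifies tw(G) ≤ 2. The edges e–c–f–d–a–g–b–e form a cycle, so G is not a tree and its treewidth is at least 2. The upper and lower bounds meet at 2, so that is the treewidth.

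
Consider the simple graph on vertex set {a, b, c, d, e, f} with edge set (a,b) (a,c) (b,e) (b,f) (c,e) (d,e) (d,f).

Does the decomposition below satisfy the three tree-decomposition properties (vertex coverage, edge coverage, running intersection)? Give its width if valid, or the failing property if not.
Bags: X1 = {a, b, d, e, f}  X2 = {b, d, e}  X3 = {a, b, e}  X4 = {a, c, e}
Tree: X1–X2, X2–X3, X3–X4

No — bags containing vertex a are not connected in the tree.

A tree decomposition must satisfy three properties: every vertex lies in some bag; for every edge, both endpoints lie together in some bag; and for every vertex, the bags containing it form a connected subtree. Here bags containing vertex a are not connected in the tree, so the decomposition is invalid.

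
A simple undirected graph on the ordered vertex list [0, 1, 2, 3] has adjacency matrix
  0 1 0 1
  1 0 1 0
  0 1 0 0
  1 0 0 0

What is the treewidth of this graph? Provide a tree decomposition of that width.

Treewidth 1.
One optimal decomposition is:
Bags: B1 = {1, 2}  B2 = {0, 1}  B3 = {0, 3}
Tree: B1–B2, B2–B3

The largest bag has 2 vertices, giving width 1; this decomposition certifies tw(G) ≤ 1. Since G has at least one edge (e.g. 2–1), it is not an edgeless graph, so tw(G) ≥ 1. The upper and lower bounds meet at 1, so that is the treewidth.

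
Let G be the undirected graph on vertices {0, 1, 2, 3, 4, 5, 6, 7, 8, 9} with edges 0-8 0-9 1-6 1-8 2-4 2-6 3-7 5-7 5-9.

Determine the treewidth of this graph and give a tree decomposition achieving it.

Treewidth 1.
Bags: B1 = {3, 7}  B2 = {5, 7}  B3 = {5, 9}  B4 = {0, 9}  B5 = {0, 8}  B6 = {1, 8}  B7 = {1, 6}  B8 = {2, 6}  B9 = {2, 4}
Tree: B1–B2, B2–B3, B3–B4, B4–B5, B5–B6, B6–B7, B7–B8, B8–B9

Every bag has size at most 2, so the width is 2 − 1 = 1 and tw(G) ≤ 1. Any graph with an edge has treewidth ≥ 1, and G has the edge 3–7. Combining the bounds, tw(G) = 1.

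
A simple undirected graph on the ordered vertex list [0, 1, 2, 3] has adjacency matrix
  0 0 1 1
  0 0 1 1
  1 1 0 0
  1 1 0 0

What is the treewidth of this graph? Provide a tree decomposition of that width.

Treewidth 2.
Bags: B1 = {0, 2, 3}  B2 = {1, 2, 3}
Tree: B1–B2

The largest bag has 3 vertices, giving width 2; this decomposition certifies tw(G) ≤ 2. The edges 3–0–2–1–3 form a cycle, so G is not a tree and its treewidth is at least 2. The upper and lower bounds meet at 2, so that is the treewidth.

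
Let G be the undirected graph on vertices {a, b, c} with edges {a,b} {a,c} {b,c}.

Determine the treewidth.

A width-2 tree decomposition is:
Bags: B1 = {a, b, c}
Tree: (single bag)
With just one bag of size 3, the width is 3 − 1 = 2, so tw(G) ≤ 2. For the lower bound, the 3 vertices {a, b, c} are pairwise adjacent, and any tree decomposition puts a clique entirely inside one bag — forcing width ≥ 2. The upper and lower bounds meet at 2, so that is the treewidth.

2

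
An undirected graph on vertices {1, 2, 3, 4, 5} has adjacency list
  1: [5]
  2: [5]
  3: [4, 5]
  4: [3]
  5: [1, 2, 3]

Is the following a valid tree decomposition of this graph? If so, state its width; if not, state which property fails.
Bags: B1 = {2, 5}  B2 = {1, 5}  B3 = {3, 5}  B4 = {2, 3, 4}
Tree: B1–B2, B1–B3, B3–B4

A tree decomposition must satisfy three properties: every vertex lies in some bag; for every edge, both endpoints lie together in some bag; and for every vertex, the bags containing it form a connected subtree. Here bags containing vertex 2 are not connected in the tree, so the decomposition is invalid.

No — bags containing vertex 2 are not connected in the tree.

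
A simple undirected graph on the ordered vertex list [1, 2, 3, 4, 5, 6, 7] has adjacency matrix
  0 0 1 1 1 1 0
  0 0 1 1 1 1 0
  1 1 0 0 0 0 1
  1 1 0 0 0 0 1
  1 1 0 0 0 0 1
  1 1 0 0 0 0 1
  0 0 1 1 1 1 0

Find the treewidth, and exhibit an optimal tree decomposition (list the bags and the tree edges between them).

Treewidth 3.
One optimal decomposition is:
Bags: B1 = {1, 2, 4, 7}  B2 = {1, 2, 5, 7}  B3 = {1, 2, 3, 7}  B4 = {1, 2, 6, 7}
Tree: B1–B2, B2–B3, B3–B4

Every bag has size at most 4, so the width is 4 − 1 = 3 and tw(G) ≤ 3. For the lower bound: the 4 vertex sets {2,4}, {1,5}, {7}, {3} are disjoint, each induces a connected subgraph, and every pair is joined by at least one edge of G. Contracting each set to a single vertex therefore yields K_{4} as a minor, and since treewidth is minor-monotone, tw(G) ≥ tw(K_{4}) = 3. Combining the bounds, tw(G) = 3.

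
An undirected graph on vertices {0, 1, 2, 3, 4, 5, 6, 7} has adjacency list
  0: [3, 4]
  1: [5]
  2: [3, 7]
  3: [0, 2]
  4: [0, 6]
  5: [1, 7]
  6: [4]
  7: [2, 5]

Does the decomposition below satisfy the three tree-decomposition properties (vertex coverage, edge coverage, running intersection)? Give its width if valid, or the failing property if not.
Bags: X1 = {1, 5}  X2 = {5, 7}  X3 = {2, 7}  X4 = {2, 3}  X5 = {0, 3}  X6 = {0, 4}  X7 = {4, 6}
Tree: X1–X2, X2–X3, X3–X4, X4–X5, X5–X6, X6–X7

Checking the three conditions: (i) the bags cover all of {0, 1, 2, 3, 4, 5, 6, 7}; (ii) for each edge, some bag contains both endpoints; (iii) the bags containing any fixed vertex form a subtree. All hold, so the decomposition is valid with width 2 − 1 = 1.

Yes; width 1.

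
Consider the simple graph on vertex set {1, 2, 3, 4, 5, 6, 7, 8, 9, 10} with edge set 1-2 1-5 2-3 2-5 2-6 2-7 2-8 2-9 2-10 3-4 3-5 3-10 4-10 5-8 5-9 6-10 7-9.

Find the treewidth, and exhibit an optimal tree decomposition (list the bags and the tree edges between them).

Treewidth 2.
Bags: B1 = {2, 3, 5}  B2 = {2, 3, 10}  B3 = {2, 5, 9}  B4 = {2, 6, 10}  B5 = {1, 2, 5}  B6 = {3, 4, 10}  B7 = {2, 7, 9}  B8 = {2, 5, 8}
Tree: B1–B2, B1–B3, B2–B4, B3–B5, B2–B6, B3–B7, B5–B8

Each bag holds 3 vertices, so the decomposition has width 2, which upper-bounds the treewidth. For the lower bound, the 3 vertices {2, 3, 10} are pairwise adjacent, and any tree decomposition puts a clique entirely inside one bag — forcing width ≥ 2. Hence tw(G) = 2 exactly.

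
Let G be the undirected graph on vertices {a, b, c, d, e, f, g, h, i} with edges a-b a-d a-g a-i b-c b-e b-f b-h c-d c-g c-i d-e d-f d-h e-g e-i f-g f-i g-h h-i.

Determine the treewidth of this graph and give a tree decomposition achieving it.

Every bag has size at most 5, so the width is 5 − 1 = 4 and tw(G) ≤ 4. For the lower bound: the 5 vertex sets {b,e}, {f,g}, {d,h}, {i}, {c} are disjoint, each induces a connected subgraph, and every pair is joined by at least one edge of G. Contracting each set to a single vertex therefore yields K_{5} as a minor, and since treewidth is minor-monotone, tw(G) ≥ tw(K_{5}) = 4. Therefore the treewidth is 4.

Treewidth 4.
One optimal decomposition is:
Bags: B1 = {b, d, e, g, i}  B2 = {b, d, f, g, i}  B3 = {b, d, g, h, i}  B4 = {b, c, d, g, i}  B5 = {a, b, d, g, i}
Tree: B1–B2, B2–B3, B3–B4, B4–B5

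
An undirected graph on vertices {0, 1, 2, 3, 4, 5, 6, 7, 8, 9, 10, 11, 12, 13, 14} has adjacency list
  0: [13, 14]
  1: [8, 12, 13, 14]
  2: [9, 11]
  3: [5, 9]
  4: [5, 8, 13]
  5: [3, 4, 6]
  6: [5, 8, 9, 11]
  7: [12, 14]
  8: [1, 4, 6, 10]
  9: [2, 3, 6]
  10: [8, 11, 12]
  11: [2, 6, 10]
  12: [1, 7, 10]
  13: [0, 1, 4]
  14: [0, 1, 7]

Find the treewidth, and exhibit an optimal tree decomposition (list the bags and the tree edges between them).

Treewidth 3.
Bags: B1 = {0, 7, 13, 14}  B2 = {1, 7, 13, 14}  B3 = {1, 7, 12, 13}  B4 = {1, 4, 12, 13}  B5 = {1, 4, 8, 12}  B6 = {4, 8, 10, 12}  B7 = {4, 5, 8, 10}  B8 = {5, 6, 8, 10}  B9 = {5, 6, 10, 11}  B10 = {3, 5, 6, 11}  B11 = {3, 6, 9, 11}  B12 = {2, 3, 9, 11}
Tree: B1–B2, B2–B3, B3–B4, B4–B5, B5–B6, B6–B7, B7–B8, B8–B9, B9–B10, B10–B11, B11–B12

Every bag has size at most 4, so the width is 4 − 1 = 3 and tw(G) ≤ 3. For the lower bound: the 4 vertex sets {0,7,14}, {13}, {1}, {4,8,10,12} are disjoint, each induces a connected subgraph, and every pair is joined by at least one edge of G. Contracting each set to a single vertex therefore yields K_{4} as a minor, and since treewidth is minor-monotone, tw(G) ≥ tw(K_{4}) = 3. The upper and lower bounds meet at 3, so that is the treewidth.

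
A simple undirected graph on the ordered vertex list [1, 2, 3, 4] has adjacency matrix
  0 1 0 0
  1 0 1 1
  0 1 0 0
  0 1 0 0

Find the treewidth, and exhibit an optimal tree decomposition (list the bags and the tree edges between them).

Treewidth 1.
One optimal decomposition is:
Bags: B1 = {1, 2}  B2 = {2, 4}  B3 = {2, 3}
Tree: B1–B2, B2–B3

Each bag holds 2 vertices, so the decomposition has width 1, which upper-bounds the treewidth. Since G has at least one edge (e.g. 1–2), it is not an edgeless graph, so tw(G) ≥ 1. Therefore the treewidth is 1.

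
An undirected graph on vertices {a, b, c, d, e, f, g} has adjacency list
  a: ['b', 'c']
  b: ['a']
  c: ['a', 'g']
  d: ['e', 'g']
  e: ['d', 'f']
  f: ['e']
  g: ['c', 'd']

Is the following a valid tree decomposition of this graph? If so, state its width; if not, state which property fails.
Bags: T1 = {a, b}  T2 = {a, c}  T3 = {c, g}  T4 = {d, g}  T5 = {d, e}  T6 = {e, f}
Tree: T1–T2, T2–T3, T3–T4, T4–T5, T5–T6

Yes; width 1.

Every vertex of G appears in some bag (union = {a, b, c, d, e, f, g}); every edge is covered by a bag; and for each vertex v the set of bags containing v is connected in the bag tree. The decomposition is therefore valid. The largest bag has 2 vertices, so the width is 1.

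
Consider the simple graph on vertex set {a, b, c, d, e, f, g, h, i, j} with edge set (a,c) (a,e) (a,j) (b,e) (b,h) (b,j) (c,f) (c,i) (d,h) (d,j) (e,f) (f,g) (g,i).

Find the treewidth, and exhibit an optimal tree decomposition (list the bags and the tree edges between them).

Treewidth 2.
One optimal decomposition is:
Bags: B1 = {f, g, i}  B2 = {c, f, i}  B3 = {c, e, f}  B4 = {a, c, e}  B5 = {a, b, e}  B6 = {a, b, j}  B7 = {b, h, j}  B8 = {d, h, j}
Tree: B1–B2, B2–B3, B3–B4, B4–B5, B5–B6, B6–B7, B7–B8

Each bag holds 3 vertices, so the decomposition has width 2, which upper-bounds the treewidth. Since g–i–c–f–g is a cycle in G, G is not acyclic. Forests are exactly the graphs of treewidth ≤ 1, so tw(G) ≥ 2. Combining the bounds, tw(G) = 2.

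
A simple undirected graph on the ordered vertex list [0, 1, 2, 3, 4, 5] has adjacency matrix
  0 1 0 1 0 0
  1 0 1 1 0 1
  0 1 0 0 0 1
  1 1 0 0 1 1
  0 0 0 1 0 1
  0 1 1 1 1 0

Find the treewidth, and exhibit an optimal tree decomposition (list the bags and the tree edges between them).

Treewidth 2.
One optimal decomposition is:
Bags: B1 = {1, 2, 5}  B2 = {1, 3, 5}  B3 = {3, 4, 5}  B4 = {0, 1, 3}
Tree: B1–B2, B2–B3, B2–B4

The largest bag has 3 vertices, giving width 2; this decomposition certifies tw(G) ≤ 2. Conversely, {1, 2, 5} is a clique of size 3, and the vertices of any clique must share a bag in every tree decomposition; so some bag has ≥ 3 vertices and tw(G) ≥ 2. The upper and lower bounds meet at 2, so that is the treewidth.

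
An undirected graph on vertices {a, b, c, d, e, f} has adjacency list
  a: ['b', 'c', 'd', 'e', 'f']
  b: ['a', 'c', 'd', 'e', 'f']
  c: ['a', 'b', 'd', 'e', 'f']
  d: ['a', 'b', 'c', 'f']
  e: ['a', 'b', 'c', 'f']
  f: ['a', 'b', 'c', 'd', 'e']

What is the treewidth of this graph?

A width-4 tree decomposition is:
Bags: B1 = {a, b, c, e, f}  B2 = {a, b, c, d, f}
Tree: B1–B2
The largest bag has 5 vertices, giving width 4; this decomposition certifies tw(G) ≤ 4. For the lower bound, the 5 vertices {a, b, c, d, f} are pairwise adjacent, and any tree decomposition puts a clique entirely inside one bag — forcing width ≥ 4. Therefore the treewidth is 4.

4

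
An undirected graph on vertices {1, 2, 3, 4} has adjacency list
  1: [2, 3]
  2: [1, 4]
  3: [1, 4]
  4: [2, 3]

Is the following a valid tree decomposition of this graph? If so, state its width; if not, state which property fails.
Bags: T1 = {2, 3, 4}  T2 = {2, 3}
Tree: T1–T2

No — vertex 1 appears in no bag.

A tree decomposition must satisfy three properties: every vertex lies in some bag; for every edge, both endpoints lie together in some bag; and for every vertex, the bags containing it form a connected subtree. Here vertex 1 appears in no bag, so the decomposition is invalid.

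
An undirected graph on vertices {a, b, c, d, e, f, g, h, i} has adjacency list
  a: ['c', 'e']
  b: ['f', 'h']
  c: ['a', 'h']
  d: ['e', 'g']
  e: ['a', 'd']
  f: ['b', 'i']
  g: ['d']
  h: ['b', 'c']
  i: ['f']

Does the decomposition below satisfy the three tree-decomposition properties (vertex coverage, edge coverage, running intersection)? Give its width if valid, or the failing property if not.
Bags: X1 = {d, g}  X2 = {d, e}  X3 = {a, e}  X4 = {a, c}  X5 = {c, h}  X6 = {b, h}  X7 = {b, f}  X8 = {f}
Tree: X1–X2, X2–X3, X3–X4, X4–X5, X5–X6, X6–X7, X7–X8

No — vertex i appears in no bag.

A tree decomposition must satisfy three properties: every vertex lies in some bag; for every edge, both endpoints lie together in some bag; and for every vertex, the bags containing it form a connected subtree. Here vertex i appears in no bag, so the decomposition is invalid.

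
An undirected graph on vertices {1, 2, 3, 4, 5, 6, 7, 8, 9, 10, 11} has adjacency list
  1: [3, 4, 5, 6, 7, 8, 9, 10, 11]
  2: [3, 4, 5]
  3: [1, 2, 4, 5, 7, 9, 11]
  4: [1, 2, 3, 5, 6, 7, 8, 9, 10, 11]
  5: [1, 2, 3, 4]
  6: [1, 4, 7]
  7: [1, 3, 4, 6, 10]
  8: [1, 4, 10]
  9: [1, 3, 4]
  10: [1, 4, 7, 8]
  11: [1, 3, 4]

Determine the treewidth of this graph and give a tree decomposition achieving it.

Treewidth 3.
One optimal decomposition is:
Bags: B1 = {1, 4, 7, 10}  B2 = {1, 3, 4, 7}  B3 = {1, 3, 4, 9}  B4 = {1, 3, 4, 5}  B5 = {1, 3, 4, 11}  B6 = {1, 4, 6, 7}  B7 = {2, 3, 4, 5}  B8 = {1, 4, 8, 10}
Tree: B1–B2, B2–B3, B3–B4, B3–B5, B1–B6, B4–B7, B1–B8

The largest bag has 4 vertices, giving width 3; this decomposition certifies tw(G) ≤ 3. For the lower bound, the 4 vertices {1, 4, 8, 10} are pairwise adjacent, and any tree decomposition puts a clique entirely inside one bag — forcing width ≥ 3. Hence tw(G) = 3 exactly.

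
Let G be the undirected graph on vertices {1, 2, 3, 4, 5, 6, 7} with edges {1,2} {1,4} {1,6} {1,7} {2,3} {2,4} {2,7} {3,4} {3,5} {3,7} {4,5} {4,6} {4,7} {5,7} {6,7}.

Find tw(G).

3

A width-3 tree decomposition is:
Bags: B1 = {3, 4, 5, 7}  B2 = {2, 3, 4, 7}  B3 = {1, 2, 4, 7}  B4 = {1, 4, 6, 7}
Tree: B1–B2, B2–B3, B3–B4
Every bag has size at most 4, so the width is 4 − 1 = 3 and tw(G) ≤ 3. For the lower bound, the 4 vertices {1, 2, 4, 7} are pairwise adjacent, and any tree decomposition puts a clique entirely inside one bag — forcing width ≥ 3. Combining the bounds, tw(G) = 3.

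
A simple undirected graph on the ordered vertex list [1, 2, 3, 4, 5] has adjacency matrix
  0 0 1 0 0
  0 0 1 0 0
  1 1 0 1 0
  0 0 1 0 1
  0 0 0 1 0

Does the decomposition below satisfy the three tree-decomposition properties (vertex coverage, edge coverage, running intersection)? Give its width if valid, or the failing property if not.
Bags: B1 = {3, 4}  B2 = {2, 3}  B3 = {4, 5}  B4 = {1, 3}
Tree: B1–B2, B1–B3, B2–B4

Yes; width 1.

Checking the three conditions: (i) the bags cover all of {1, 2, 3, 4, 5}; (ii) for each edge, some bag contains both endpoints; (iii) the bags containing any fixed vertex form a subtree. All hold, so the decomposition is valid with width 2 − 1 = 1.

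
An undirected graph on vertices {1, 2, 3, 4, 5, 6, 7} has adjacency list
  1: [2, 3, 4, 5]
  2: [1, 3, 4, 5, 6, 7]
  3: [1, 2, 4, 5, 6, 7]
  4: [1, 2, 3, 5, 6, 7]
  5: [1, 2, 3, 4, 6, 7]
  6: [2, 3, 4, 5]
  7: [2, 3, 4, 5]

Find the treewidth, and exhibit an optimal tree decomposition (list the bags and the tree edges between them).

The largest bag has 5 vertices, giving width 4; this decomposition certifies tw(G) ≤ 4. On the other hand G contains the 5-clique {1, 2, 3, 4, 5}. A clique must lie in a single bag of any decomposition, so no decomposition can have width below 4. The upper and lower bounds meet at 4, so that is the treewidth.

Treewidth 4.
One optimal decomposition is:
Bags: B1 = {2, 3, 4, 5, 7}  B2 = {1, 2, 3, 4, 5}  B3 = {2, 3, 4, 5, 6}
Tree: B1–B2, B2–B3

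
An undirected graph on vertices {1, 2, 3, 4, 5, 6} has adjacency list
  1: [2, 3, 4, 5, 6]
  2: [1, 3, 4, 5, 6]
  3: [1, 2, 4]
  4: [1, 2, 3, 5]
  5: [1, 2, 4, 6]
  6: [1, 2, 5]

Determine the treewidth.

3

A width-3 tree decomposition is:
Bags: B1 = {1, 2, 4, 5}  B2 = {1, 2, 5, 6}  B3 = {1, 2, 3, 4}
Tree: B1–B2, B1–B3
Each bag holds 4 vertices, so the decomposition has width 3, which upper-bounds the treewidth. For the lower bound, the 4 vertices {1, 2, 3, 4} are pairwise adjacent, and any tree decomposition puts a clique entirely inside one bag — forcing width ≥ 3. Combining the bounds, tw(G) = 3.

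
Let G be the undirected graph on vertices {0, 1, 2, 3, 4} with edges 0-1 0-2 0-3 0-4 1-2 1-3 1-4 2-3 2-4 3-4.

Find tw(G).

A width-4 tree decomposition is:
Bags: B1 = {0, 1, 2, 3, 4}
Tree: (single bag)
With just one bag of size 5, the width is 5 − 1 = 4, so tw(G) ≤ 4. Conversely, {0, 1, 2, 3, 4} is a clique of size 5, and the vertices of any clique must share a bag in every tree decomposition; so some bag has ≥ 5 vertices and tw(G) ≥ 4. Hence tw(G) = 4 exactly.

4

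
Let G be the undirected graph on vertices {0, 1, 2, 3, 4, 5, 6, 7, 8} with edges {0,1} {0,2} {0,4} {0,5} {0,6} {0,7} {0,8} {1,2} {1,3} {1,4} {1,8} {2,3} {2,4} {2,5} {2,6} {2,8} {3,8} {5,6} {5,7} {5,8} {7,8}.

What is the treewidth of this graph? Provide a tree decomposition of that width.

The largest bag has 4 vertices, giving width 3; this decomposition certifies tw(G) ≤ 3. On the other hand G contains the 4-clique {0, 1, 2, 8}. A clique must lie in a single bag of any decomposition, so no decomposition can have width below 3. Therefore the treewidth is 3.

Treewidth 3.
One optimal decomposition is:
Bags: B1 = {0, 2, 5, 8}  B2 = {0, 1, 2, 8}  B3 = {1, 2, 3, 8}  B4 = {0, 5, 7, 8}  B5 = {0, 1, 2, 4}  B6 = {0, 2, 5, 6}
Tree: B1–B2, B2–B3, B1–B4, B2–B5, B1–B6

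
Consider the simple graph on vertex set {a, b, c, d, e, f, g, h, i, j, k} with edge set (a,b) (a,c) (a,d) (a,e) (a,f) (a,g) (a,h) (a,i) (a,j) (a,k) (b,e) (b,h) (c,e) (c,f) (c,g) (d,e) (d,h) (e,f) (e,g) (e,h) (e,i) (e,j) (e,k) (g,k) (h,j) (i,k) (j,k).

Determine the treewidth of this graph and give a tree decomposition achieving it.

The largest bag has 4 vertices, giving width 3; this decomposition certifies tw(G) ≤ 3. Conversely, {a, c, e, f} is a clique of size 4, and the vertices of any clique must share a bag in every tree decomposition; so some bag has ≥ 4 vertices and tw(G) ≥ 3. Therefore the treewidth is 3.

Treewidth 3.
One optimal decomposition is:
Bags: B1 = {a, e, j, k}  B2 = {a, e, h, j}  B3 = {a, e, i, k}  B4 = {a, e, g, k}  B5 = {a, c, e, g}  B6 = {a, d, e, h}  B7 = {a, c, e, f}  B8 = {a, b, e, h}
Tree: B1–B2, B1–B3, B3–B4, B4–B5, B2–B6, B5–B7, B2–B8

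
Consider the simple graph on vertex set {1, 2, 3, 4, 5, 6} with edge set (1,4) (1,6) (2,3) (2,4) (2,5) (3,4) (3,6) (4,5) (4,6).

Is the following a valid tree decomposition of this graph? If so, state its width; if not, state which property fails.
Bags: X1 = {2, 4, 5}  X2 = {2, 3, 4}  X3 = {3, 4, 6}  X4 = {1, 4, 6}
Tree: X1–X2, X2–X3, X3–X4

Yes; width 2.

Vertex coverage: the bags together contain {1, 2, 3, 4, 5, 6}, the full vertex set. Edge coverage: each edge of G has both endpoints in at least one bag. Running intersection: for every vertex, the bags containing it form a connected subtree. All three properties hold, so this is a valid tree decomposition of width max|bag| − 1 = 2, and hence tw(G) ≤ 2.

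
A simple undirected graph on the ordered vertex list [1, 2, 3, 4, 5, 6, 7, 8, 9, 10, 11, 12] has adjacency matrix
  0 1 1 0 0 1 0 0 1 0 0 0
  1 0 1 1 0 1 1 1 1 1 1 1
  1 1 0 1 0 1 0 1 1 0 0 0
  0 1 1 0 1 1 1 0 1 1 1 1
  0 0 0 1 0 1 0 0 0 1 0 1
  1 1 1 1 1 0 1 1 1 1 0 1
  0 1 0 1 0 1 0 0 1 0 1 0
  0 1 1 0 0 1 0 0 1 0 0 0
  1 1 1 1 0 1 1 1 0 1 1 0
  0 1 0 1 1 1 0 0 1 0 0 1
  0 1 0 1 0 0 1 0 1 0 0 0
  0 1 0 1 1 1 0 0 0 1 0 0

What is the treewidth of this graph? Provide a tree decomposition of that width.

Each bag holds 5 vertices, so the decomposition has width 4, which upper-bounds the treewidth. For the lower bound, the 5 vertices {2, 4, 7, 9, 11} are pairwise adjacent, and any tree decomposition puts a clique entirely inside one bag — forcing width ≥ 4. The upper and lower bounds meet at 4, so that is the treewidth.

Treewidth 4.
One such decomposition:
Bags: B1 = {2, 3, 6, 8, 9}  B2 = {2, 3, 4, 6, 9}  B3 = {2, 4, 6, 9, 10}  B4 = {2, 4, 6, 7, 9}  B5 = {2, 4, 7, 9, 11}  B6 = {2, 4, 6, 10, 12}  B7 = {1, 2, 3, 6, 9}  B8 = {4, 5, 6, 10, 12}
Tree: B1–B2, B2–B3, B2–B4, B4–B5, B3–B6, B1–B7, B6–B8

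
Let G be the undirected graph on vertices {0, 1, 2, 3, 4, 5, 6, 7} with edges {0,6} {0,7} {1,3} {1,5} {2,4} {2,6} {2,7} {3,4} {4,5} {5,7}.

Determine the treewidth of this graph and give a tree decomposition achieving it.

Every bag has size at most 3, so the width is 3 − 1 = 2 and tw(G) ≤ 2. For the lower bound, G contains the cycle 0–6–2–7–0, so G is not a forest; only forests have treewidth ≤ 1, hence tw(G) ≥ 2. The upper and lower bounds meet at 2, so that is the treewidth.

Treewidth 2.
One optimal decomposition is:
Bags: B1 = {0, 6, 7}  B2 = {2, 6, 7}  B3 = {2, 5, 7}  B4 = {2, 4, 5}  B5 = {1, 4, 5}  B6 = {1, 3, 4}
Tree: B1–B2, B2–B3, B3–B4, B4–B5, B5–B6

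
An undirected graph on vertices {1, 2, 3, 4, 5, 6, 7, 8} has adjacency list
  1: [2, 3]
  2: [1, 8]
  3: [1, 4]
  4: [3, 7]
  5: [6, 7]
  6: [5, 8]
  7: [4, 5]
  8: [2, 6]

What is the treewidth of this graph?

2

A width-2 tree decomposition is:
Bags: B1 = {1, 2, 8}  B2 = {1, 3, 8}  B3 = {3, 4, 8}  B4 = {4, 7, 8}  B5 = {5, 7, 8}  B6 = {5, 6, 8}
Tree: B1–B2, B2–B3, B3–B4, B4–B5, B5–B6
The largest bag has 3 vertices, giving width 2; this decomposition certifies tw(G) ≤ 2. Since 8–2–1–3–4–7–5–6–8 is a cycle in G, G is not acyclic. Forests are exactly the graphs of treewidth ≤ 1, so tw(G) ≥ 2. The upper and lower bounds meet at 2, so that is the treewidth.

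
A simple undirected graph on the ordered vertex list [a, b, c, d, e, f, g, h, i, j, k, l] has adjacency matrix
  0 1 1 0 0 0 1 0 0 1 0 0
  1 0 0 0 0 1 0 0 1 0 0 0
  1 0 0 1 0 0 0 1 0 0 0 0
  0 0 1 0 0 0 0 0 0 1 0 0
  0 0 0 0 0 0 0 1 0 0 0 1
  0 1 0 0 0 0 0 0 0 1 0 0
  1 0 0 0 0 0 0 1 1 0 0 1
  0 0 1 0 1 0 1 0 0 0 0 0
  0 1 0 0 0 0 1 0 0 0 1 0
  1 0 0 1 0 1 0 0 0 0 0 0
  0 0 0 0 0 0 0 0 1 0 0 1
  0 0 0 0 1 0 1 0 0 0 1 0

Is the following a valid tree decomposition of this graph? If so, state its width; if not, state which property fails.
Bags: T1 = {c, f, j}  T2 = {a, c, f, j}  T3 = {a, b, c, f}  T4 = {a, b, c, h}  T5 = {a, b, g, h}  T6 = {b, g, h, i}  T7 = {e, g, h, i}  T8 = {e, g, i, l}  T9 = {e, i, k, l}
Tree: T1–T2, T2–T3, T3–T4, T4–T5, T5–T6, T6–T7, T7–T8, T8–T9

No — vertex d appears in no bag.

A tree decomposition must satisfy three properties: every vertex lies in some bag; for every edge, both endpoints lie together in some bag; and for every vertex, the bags containing it form a connected subtree. Here vertex d appears in no bag, so the decomposition is invalid.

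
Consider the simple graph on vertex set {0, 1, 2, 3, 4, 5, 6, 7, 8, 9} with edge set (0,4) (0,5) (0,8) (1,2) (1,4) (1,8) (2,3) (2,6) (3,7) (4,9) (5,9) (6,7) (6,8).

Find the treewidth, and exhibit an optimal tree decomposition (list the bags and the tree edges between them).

Treewidth 2.
One optimal decomposition is:
Bags: B1 = {0, 5, 9}  B2 = {0, 4, 9}  B3 = {0, 4, 8}  B4 = {1, 4, 8}  B5 = {1, 6, 8}  B6 = {1, 2, 6}  B7 = {2, 6, 7}  B8 = {2, 3, 7}
Tree: B1–B2, B2–B3, B3–B4, B4–B5, B5–B6, B6–B7, B7–B8

The largest bag has 3 vertices, giving width 2; this decomposition certifies tw(G) ≤ 2. Since 5–9–4–0–5 is a cycle in G, G is not acyclic. Forests are exactly the graphs of treewidth ≤ 1, so tw(G) ≥ 2. The upper and lower bounds meet at 2, so that is the treewidth.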